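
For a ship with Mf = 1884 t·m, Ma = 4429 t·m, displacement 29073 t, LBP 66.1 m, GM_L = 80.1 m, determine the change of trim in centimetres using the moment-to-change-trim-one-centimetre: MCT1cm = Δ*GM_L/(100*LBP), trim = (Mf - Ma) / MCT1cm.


Formula: net trimming moment = Mf - Ma; MCT1cm = Δ*GM_L/(100*LBP); trim = net moment / MCT1cm
Step 1 — net trimming moment = 1884 - 4429 = -2545 t·m
Step 2 — MCT1cm = 29073 * 80.1 / (100 * 66.1) = 352.3067 t·m/cm
Step 3 — trim = -2545 / 352.3067 ≈ -7.2238 cm (5 s.f.)

-7.2238 cm


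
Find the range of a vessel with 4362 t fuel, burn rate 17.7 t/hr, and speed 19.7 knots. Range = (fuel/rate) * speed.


Formula: endurance = fuel / rate; range = endurance * speed
Step 1 — endurance = 4362 / 17.7 = 246.4407 hours
Step 2 — range = 246.4407 * 19.7 ≈ 4854.9 nautical miles (5 s.f.)

4854.9 NM


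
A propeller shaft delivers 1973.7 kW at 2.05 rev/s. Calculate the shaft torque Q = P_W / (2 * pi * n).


Formula: Q = P_W / (2 * pi * n)
Step 1 — P_W = 1973.7 kW * 1000 = 1973700.0 W
Step 2 — 2 * pi * n = 2 * pi * 2.05 = 12.88053
Step 3 — Q = 1973700.0 / 12.88053 ≈ 153230 N·m (5 s.f.)

153230 N·m


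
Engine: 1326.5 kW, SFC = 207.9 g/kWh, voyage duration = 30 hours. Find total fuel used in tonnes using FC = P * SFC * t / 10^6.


Formula: FC (tonnes) = P * SFC * t / 1,000,000
Step 1 — P * SFC * t = 1326.5 * 207.9 * 30 = 8273380.5 g
Step 2 — FC (tonnes) = 8273380.5 / 1,000,000 ≈ 8.2734 tonnes (5 s.f.)

8.2734 tonnes


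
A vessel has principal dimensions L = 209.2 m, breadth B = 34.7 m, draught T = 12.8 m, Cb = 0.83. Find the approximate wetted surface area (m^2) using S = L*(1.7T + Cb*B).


Formula: S = 1.7*L*T + V/T with V = Cb*L*B*T, i.e. S = L * (1.7*T + Cb*B)
Step 1 — 1.7*T = 1.7 * 12.8 = 21.76 m
Step 2 — Cb*B = 0.83 * 34.7 = 28.801 m
Step 3 — 1.7*T + Cb*B = 21.76 + 28.801 = 50.561 m
Step 4 — S = 209.2 * 50.561 ≈ 10577 m^2 (5 s.f.)

10577 m^2


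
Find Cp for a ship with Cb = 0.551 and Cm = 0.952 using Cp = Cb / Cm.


Formula: Cp = Cb / Cm
Substituting: Cp = 0.551 / 0.952
Result: Cp ≈ 0.57878 (5 s.f.)

0.57878


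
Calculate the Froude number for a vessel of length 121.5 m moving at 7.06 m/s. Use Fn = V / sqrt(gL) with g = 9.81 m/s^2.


Formula: Fn = V / sqrt(g * L)
Step 1 — g * L = 9.81 * 121.5 = 1191.915
Step 2 — sqrt(g * L) = sqrt(1191.915) = 34.524122
Step 3 — Fn = 7.06 / 34.524122 ≈ 0.20449 (5 s.f.)

0.20449


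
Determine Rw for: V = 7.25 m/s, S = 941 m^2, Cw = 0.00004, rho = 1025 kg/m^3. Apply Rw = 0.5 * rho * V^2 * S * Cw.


Formula: Rw = 0.5 * rho * V^2 * S * Cw
Step 1 — V^2 = 7.25^2 = 52.5625
Step 2 — 0.5 * rho * V^2 = 0.5 * 1025 * 52.5625 = 26938.28125
Step 3 — Rw = 26938.28125 * 941 * 0.00004 ≈ 1014.0 N (5 s.f.)

1014.0 N


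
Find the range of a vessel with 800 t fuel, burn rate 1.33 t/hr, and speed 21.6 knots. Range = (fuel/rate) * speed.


Formula: endurance = fuel / rate; range = endurance * speed
Step 1 — endurance = 800 / 1.33 = 601.5038 hours
Step 2 — range = 601.5038 * 21.6 ≈ 12992 nautical miles (5 s.f.)

12992 NM


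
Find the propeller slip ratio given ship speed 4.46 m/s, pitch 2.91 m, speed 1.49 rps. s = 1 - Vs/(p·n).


Formula: s = 1 - Vs / (p * n)
Step 1 — p * n = 2.91 * 1.49 = 4.3359
Step 2 — Vs / (p*n) = 4.46 / 4.3359 = 1.028622 (6 d.p.)
Step 3 — s = 1 - 1.028622 = -0.028622

-0.028622


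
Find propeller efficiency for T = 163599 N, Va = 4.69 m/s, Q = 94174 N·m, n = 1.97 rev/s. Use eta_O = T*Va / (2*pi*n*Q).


Formula: eta = T * Va / (2 * pi * n * Q)
Step 1 — numerator = T * Va = 163599 * 4.69 = 767279.31
Step 2 — 2 * pi * n = 2 * pi * 1.97 = 12.377875
Step 3 — denominator = 12.377875 * 94174 = 1165674.0
Step 4 — eta = 767279.31 / 1165674.0 ≈ 0.65823 (5 s.f.)

0.65823


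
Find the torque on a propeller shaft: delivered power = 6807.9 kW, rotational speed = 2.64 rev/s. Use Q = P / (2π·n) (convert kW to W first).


Formula: Q = P_W / (2 * pi * n)
Step 1 — P_W = 6807.9 kW * 1000 = 6807900.0 W
Step 2 — 2 * pi * n = 2 * pi * 2.64 = 16.587609
Step 3 — Q = 6807900.0 / 16.587609 ≈ 410420 N·m (5 s.f.)

410420 N·m


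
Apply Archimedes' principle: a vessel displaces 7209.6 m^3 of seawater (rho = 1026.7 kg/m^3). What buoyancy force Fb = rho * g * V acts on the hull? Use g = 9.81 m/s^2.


Formula: Fb = rho * g * V
Substituting: Fb = 1026.7 * 9.81 * 7209.6
Intermediate: 1026.7 * 9.81 = 10071.927
Result: Fb = 10071.927 * 7209.6 ≈ 72615000 N (5 s.f.)

72615000 N


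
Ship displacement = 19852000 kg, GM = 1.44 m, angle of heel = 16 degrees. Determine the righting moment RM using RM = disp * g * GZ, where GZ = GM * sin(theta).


Formula: GZ = GM * sin(theta); RM = disp * g * GZ
Step 1 — GZ = 1.44 * sin(16°) = 1.44 * 0.275637 = 0.396917 m
Step 2 — RM = 19852000 * 9.81 * 0.396917 ≈ 77299000 N·m (5 s.f.)

77299000 N·m


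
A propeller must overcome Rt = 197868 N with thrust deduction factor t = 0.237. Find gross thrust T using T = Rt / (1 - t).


Formula: T = Rt / (1 - t)
Step 1 — (1 - t) = 1 - 0.237 = 0.763
Step 2 — T = 197868 / 0.763 ≈ 259330 N (5 s.f.)

259330 N


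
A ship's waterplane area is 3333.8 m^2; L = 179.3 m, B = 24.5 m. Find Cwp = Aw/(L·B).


Formula: Cwp = Aw / (L * B)
Step 1 — L * B = 179.3 * 24.5 = 4392.85 m^2
Step 2 — Cwp = 3333.8 / 4392.85 ≈ 0.75892 (5 s.f.)

0.75892


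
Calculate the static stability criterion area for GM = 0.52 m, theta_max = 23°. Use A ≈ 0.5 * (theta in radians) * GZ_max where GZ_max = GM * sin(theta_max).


Formula: GZ_max = GM * sin(theta); Area = 0.5 * theta_rad * GZ_max
Step 1 — GZ_max = 0.52 * sin(23°) = 0.52 * 0.390731 = 0.20318 m
Step 2 — theta_rad = 23 * pi/180 = 0.401426 rad
Step 3 — Area = 0.5 * 0.401426 * 0.20318 ≈ 0.040781 m·rad (5 s.f.)

0.040781 m·rad


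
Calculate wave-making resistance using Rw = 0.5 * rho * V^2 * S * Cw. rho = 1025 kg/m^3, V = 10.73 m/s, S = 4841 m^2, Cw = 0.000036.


Formula: Rw = 0.5 * rho * V^2 * S * Cw
Step 1 — V^2 = 10.73^2 = 115.1329
Step 2 — 0.5 * rho * V^2 = 0.5 * 1025 * 115.1329 = 59005.61125
Step 3 — Rw = 59005.61125 * 4841 * 0.000036 ≈ 10283 N (5 s.f.)

10283 N


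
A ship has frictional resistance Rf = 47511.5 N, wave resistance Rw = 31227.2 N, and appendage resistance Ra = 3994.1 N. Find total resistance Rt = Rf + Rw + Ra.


Formula: Rt = Rf + Rw + Ra
Substituting: Rt = 47511.5 + 31227.2 + 3994.1
Result: Rt = 82732.8 N

82732.8 N


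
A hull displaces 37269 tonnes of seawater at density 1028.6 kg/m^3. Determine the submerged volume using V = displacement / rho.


Formula: V = mass / rho
Step 1 — convert tonnes to kg: 37269 t * 1000 = 37269000 kg
Step 2 — V = 37269000 / 1028.6 ≈ 36233 m^3 (5 s.f.)

36233 m^3


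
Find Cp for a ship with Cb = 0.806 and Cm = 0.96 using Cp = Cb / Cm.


Formula: Cp = Cb / Cm
Substituting: Cp = 0.806 / 0.96
Result: Cp ≈ 0.83958 (5 s.f.)

0.83958


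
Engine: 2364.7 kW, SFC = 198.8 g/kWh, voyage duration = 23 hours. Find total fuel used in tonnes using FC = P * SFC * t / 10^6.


Formula: FC (tonnes) = P * SFC * t / 1,000,000
Step 1 — P * SFC * t = 2364.7 * 198.8 * 23 = 10812354.28 g
Step 2 — FC (tonnes) = 10812354.28 / 1,000,000 ≈ 10.812 tonnes (5 s.f.)

10.812 tonnes


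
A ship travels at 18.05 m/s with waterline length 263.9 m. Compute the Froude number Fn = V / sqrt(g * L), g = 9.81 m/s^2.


Formula: Fn = V / sqrt(g * L)
Step 1 — g * L = 9.81 * 263.9 = 2588.859
Step 2 — sqrt(g * L) = sqrt(2588.859) = 50.880831
Step 3 — Fn = 18.05 / 50.880831 ≈ 0.35475 (5 s.f.)

0.35475


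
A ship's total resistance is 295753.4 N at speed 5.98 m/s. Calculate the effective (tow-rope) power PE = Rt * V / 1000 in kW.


Formula: PE = Rt * V / 1000 (kW)
Step 1 — PE (W) = 295753.4 * 5.98 = 1768605.332 W
Step 2 — PE (kW) = 1768605.332 / 1000 ≈ 1768.6 kW (5 s.f.)

1768.6 kW


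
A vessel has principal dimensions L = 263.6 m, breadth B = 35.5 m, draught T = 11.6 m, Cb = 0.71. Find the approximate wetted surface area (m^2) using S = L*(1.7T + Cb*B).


Formula: S = 1.7*L*T + V/T with V = Cb*L*B*T, i.e. S = L * (1.7*T + Cb*B)
Step 1 — 1.7*T = 1.7 * 11.6 = 19.72 m
Step 2 — Cb*B = 0.71 * 35.5 = 25.205 m
Step 3 — 1.7*T + Cb*B = 19.72 + 25.205 = 44.925 m
Step 4 — S = 263.6 * 44.925 ≈ 11842 m^2 (5 s.f.)

11842 m^2


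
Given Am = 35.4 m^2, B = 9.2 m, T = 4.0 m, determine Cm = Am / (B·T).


Formula: Cm = Am / (B * T)
Step 1 — B * T = 9.2 * 4.0 = 36.8 m^2
Step 2 — Cm = 35.4 / 36.8 ≈ 0.96196 (5 s.f.)

0.96196


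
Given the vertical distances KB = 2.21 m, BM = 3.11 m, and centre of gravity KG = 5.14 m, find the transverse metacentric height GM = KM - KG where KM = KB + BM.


Formula: GM = KB + BM - KG
Step 1 — KM = KB + BM = 2.21 + 3.11 = 5.32 m
Step 2 — GM = KM - KG = 5.32 - 5.14 = 0.18 m

0.18 m


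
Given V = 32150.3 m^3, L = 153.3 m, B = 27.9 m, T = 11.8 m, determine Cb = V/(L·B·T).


Formula: Cb = V / (L * B * T)
Step 1 — L * B * T = 153.3 * 27.9 * 11.8 = 50469.426 m^3
Step 2 — Cb = 32150.3 / 50469.426 ≈ 0.63703 (5 s.f.)

0.63703


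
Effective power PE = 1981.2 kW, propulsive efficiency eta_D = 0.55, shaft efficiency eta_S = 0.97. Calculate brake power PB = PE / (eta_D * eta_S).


Formula: PB = PE / (eta_D * eta_S)
Step 1 — combined efficiency = eta_D * eta_S = 0.55 * 0.97 = 0.5335
Step 2 — PB = 1981.2 / 0.5335 ≈ 3713.6 kW (5 s.f.)

3713.6 kW


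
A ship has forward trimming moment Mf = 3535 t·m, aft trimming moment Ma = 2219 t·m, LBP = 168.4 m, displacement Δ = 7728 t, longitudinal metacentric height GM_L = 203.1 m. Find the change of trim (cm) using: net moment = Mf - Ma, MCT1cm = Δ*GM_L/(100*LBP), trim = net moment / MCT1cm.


Formula: net trimming moment = Mf - Ma; MCT1cm = Δ*GM_L/(100*LBP); trim = net moment / MCT1cm
Step 1 — net trimming moment = 3535 - 2219 = 1316 t·m
Step 2 — MCT1cm = 7728 * 203.1 / (100 * 168.4) = 93.2041 t·m/cm
Step 3 — trim = 1316 / 93.2041 ≈ 14.120 cm (5 s.f.)

14.120 cm


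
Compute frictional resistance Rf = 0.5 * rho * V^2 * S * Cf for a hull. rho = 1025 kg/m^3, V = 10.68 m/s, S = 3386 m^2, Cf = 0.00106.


Formula: Rf = 0.5 * rho * V^2 * S * Cf
Step 1 — V^2 = 10.68^2 = 114.0624
Step 2 — 0.5 * rho * V^2 = 0.5 * 1025 * 114.0624 = 58456.98
Step 3 — Rf = 58456.98 * 3386 * 0.00106 ≈ 209810 N (5 s.f.)

209810 N


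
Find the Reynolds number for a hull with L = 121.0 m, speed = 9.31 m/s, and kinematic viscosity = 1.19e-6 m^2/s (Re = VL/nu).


Formula: Re = V * L / nu
Step 1 — V * L = 9.31 * 121.0 = 1126.51 m^2/s
Step 2 — Re = 1126.51 / 1.19e-6 = 9.47e+08

9.47e+08


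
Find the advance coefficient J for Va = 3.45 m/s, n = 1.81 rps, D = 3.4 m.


Formula: J = Va / (n * D)
Step 1 — n * D = 1.81 * 3.4 = 6.154
Step 2 — J = 3.45 / 6.154 ≈ 0.56061 (5 s.f.)

0.56061


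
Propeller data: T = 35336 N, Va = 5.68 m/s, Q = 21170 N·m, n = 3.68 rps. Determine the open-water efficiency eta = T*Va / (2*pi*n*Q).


Formula: eta = T * Va / (2 * pi * n * Q)
Step 1 — numerator = T * Va = 35336 * 5.68 = 200708.48
Step 2 — 2 * pi * n = 2 * pi * 3.68 = 23.122122
Step 3 — denominator = 23.122122 * 21170 = 489495.32
Step 4 — eta = 200708.48 / 489495.32 ≈ 0.41003 (5 s.f.)

0.41003


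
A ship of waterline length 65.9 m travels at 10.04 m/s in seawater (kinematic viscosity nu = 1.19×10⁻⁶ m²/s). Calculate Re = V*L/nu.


Formula: Re = V * L / nu
Step 1 — V * L = 10.04 * 65.9 = 661.636 m^2/s
Step 2 — Re = 661.636 / 1.19e-6 = 5.56e+08

5.56e+08


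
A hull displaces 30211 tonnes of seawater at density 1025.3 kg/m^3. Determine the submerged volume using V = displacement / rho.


Formula: V = mass / rho
Step 1 — convert tonnes to kg: 30211 t * 1000 = 30211000 kg
Step 2 — V = 30211000 / 1025.3 ≈ 29466 m^3 (5 s.f.)

29466 m^3


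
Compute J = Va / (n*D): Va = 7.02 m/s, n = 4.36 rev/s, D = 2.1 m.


Formula: J = Va / (n * D)
Step 1 — n * D = 4.36 * 2.1 = 9.156
Step 2 — J = 7.02 / 9.156 ≈ 0.76671 (5 s.f.)

0.76671


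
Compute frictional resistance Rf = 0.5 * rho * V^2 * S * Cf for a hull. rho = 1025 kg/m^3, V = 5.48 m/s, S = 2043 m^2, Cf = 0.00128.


Formula: Rf = 0.5 * rho * V^2 * S * Cf
Step 1 — V^2 = 5.48^2 = 30.0304
Step 2 — 0.5 * rho * V^2 = 0.5 * 1025 * 30.0304 = 15390.58
Step 3 — Rf = 15390.58 * 2043 * 0.00128 ≈ 40247 N (5 s.f.)

40247 N


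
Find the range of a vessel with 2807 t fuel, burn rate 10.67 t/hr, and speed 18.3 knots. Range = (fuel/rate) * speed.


Formula: endurance = fuel / rate; range = endurance * speed
Step 1 — endurance = 2807 / 10.67 = 263.074 hours
Step 2 — range = 263.074 * 18.3 ≈ 4814.3 nautical miles (5 s.f.)

4814.3 NM


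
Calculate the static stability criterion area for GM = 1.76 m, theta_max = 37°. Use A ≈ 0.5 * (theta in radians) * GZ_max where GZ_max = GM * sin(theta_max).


Formula: GZ_max = GM * sin(theta); Area = 0.5 * theta_rad * GZ_max
Step 1 — GZ_max = 1.76 * sin(37°) = 1.76 * 0.601815 = 1.059194 m
Step 2 — theta_rad = 37 * pi/180 = 0.645772 rad
Step 3 — Area = 0.5 * 0.645772 * 1.059194 ≈ 0.34200 m·rad (5 s.f.)

0.34200 m·rad


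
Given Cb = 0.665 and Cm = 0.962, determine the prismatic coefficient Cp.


Formula: Cp = Cb / Cm
Substituting: Cp = 0.665 / 0.962
Result: Cp ≈ 0.69127 (5 s.f.)

0.69127


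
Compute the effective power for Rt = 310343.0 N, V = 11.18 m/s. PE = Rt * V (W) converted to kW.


Formula: PE = Rt * V / 1000 (kW)
Step 1 — PE (W) = 310343.0 * 11.18 = 3469634.74 W
Step 2 — PE (kW) = 3469634.74 / 1000 ≈ 3469.6 kW (5 s.f.)

3469.6 kW


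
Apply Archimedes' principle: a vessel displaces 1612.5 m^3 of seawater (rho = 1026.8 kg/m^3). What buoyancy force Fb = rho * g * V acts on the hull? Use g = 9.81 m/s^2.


Formula: Fb = rho * g * V
Substituting: Fb = 1026.8 * 9.81 * 1612.5
Intermediate: 1026.8 * 9.81 = 10072.908
Result: Fb = 10072.908 * 1612.5 ≈ 16243000 N (5 s.f.)

16243000 N


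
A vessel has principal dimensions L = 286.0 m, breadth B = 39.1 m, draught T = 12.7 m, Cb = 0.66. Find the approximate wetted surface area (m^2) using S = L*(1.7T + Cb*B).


Formula: S = 1.7*L*T + V/T with V = Cb*L*B*T, i.e. S = L * (1.7*T + Cb*B)
Step 1 — 1.7*T = 1.7 * 12.7 = 21.59 m
Step 2 — Cb*B = 0.66 * 39.1 = 25.806 m
Step 3 — 1.7*T + Cb*B = 21.59 + 25.806 = 47.396 m
Step 4 — S = 286.0 * 47.396 ≈ 13555 m^2 (5 s.f.)

13555 m^2


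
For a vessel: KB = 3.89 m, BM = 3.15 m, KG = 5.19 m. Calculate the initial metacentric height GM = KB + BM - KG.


Formula: GM = KB + BM - KG
Step 1 — KM = KB + BM = 3.89 + 3.15 = 7.04 m
Step 2 — GM = KM - KG = 7.04 - 5.19 = 1.85 m

1.85 m


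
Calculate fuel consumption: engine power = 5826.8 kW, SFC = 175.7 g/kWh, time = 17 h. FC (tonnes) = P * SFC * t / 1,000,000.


Formula: FC (tonnes) = P * SFC * t / 1,000,000
Step 1 — P * SFC * t = 5826.8 * 175.7 * 17 = 17404068.92 g
Step 2 — FC (tonnes) = 17404068.92 / 1,000,000 ≈ 17.404 tonnes (5 s.f.)

17.404 tonnes


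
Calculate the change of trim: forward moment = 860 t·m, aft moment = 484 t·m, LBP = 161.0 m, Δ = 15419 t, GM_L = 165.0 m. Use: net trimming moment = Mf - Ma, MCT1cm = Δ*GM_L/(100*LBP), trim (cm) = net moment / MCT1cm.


Formula: net trimming moment = Mf - Ma; MCT1cm = Δ*GM_L/(100*LBP); trim = net moment / MCT1cm
Step 1 — net trimming moment = 860 - 484 = 376 t·m
Step 2 — MCT1cm = 15419 * 165.0 / (100 * 161.0) = 158.0208 t·m/cm
Step 3 — trim = 376 / 158.0208 ≈ 2.3794 cm (5 s.f.)

2.3794 cm


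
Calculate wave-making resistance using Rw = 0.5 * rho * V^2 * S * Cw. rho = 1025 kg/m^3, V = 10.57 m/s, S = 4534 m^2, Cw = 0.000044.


Formula: Rw = 0.5 * rho * V^2 * S * Cw
Step 1 — V^2 = 10.57^2 = 111.7249
Step 2 — 0.5 * rho * V^2 = 0.5 * 1025 * 111.7249 = 57259.01125
Step 3 — Rw = 57259.01125 * 4534 * 0.000044 ≈ 11423 N (5 s.f.)

11423 N


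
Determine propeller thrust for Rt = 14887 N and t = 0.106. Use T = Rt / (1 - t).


Formula: T = Rt / (1 - t)
Step 1 — (1 - t) = 1 - 0.106 = 0.894
Step 2 — T = 14887 / 0.894 ≈ 16652 N (5 s.f.)

16652 N


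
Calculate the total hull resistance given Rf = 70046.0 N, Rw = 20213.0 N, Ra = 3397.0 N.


Formula: Rt = Rf + Rw + Ra
Substituting: Rt = 70046.0 + 20213.0 + 3397.0
Result: Rt = 93656.0 N

93656.0 N


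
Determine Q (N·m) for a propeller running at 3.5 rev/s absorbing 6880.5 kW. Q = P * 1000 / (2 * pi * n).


Formula: Q = P_W / (2 * pi * n)
Step 1 — P_W = 6880.5 kW * 1000 = 6880500.0 W
Step 2 — 2 * pi * n = 2 * pi * 3.5 = 21.991149
Step 3 — Q = 6880500.0 / 21.991149 ≈ 312880 N·m (5 s.f.)

312880 N·m


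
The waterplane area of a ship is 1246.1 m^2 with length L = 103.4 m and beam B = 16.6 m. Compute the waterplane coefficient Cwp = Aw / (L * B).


Formula: Cwp = Aw / (L * B)
Step 1 — L * B = 103.4 * 16.6 = 1716.44 m^2
Step 2 — Cwp = 1246.1 / 1716.44 ≈ 0.72598 (5 s.f.)

0.72598


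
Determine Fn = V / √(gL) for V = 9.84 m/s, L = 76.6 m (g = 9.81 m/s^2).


Formula: Fn = V / sqrt(g * L)
Step 1 — g * L = 9.81 * 76.6 = 751.446
Step 2 — sqrt(g * L) = sqrt(751.446) = 27.412515
Step 3 — Fn = 9.84 / 27.412515 ≈ 0.35896 (5 s.f.)

0.35896


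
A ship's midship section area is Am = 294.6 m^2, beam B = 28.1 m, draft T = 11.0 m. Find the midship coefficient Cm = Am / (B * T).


Formula: Cm = Am / (B * T)
Step 1 — B * T = 28.1 * 11.0 = 309.1 m^2
Step 2 — Cm = 294.6 / 309.1 ≈ 0.95309 (5 s.f.)

0.95309


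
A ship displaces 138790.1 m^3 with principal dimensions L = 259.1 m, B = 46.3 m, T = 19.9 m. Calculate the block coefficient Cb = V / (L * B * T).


Formula: Cb = V / (L * B * T)
Step 1 — L * B * T = 259.1 * 46.3 * 19.9 = 238726.967 m^3
Step 2 — Cb = 138790.1 / 238726.967 ≈ 0.58138 (5 s.f.)

0.58138


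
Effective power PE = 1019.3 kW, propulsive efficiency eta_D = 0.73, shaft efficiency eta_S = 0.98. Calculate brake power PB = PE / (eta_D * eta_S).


Formula: PB = PE / (eta_D * eta_S)
Step 1 — combined efficiency = eta_D * eta_S = 0.73 * 0.98 = 0.7154
Step 2 — PB = 1019.3 / 0.7154 ≈ 1424.8 kW (5 s.f.)

1424.8 kW


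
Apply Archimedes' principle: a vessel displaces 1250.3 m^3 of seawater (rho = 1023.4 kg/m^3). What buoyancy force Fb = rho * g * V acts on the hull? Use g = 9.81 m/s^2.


Formula: Fb = rho * g * V
Substituting: Fb = 1023.4 * 9.81 * 1250.3
Intermediate: 1023.4 * 9.81 = 10039.554
Result: Fb = 10039.554 * 1250.3 ≈ 12552000 N (5 s.f.)

12552000 N


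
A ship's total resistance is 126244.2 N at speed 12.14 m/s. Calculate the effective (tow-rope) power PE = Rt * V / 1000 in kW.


Formula: PE = Rt * V / 1000 (kW)
Step 1 — PE (W) = 126244.2 * 12.14 = 1532604.588 W
Step 2 — PE (kW) = 1532604.588 / 1000 ≈ 1532.6 kW (5 s.f.)

1532.6 kW


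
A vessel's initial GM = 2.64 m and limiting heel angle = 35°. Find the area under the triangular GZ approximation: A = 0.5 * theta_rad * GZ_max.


Formula: GZ_max = GM * sin(theta); Area = 0.5 * theta_rad * GZ_max
Step 1 — GZ_max = 2.64 * sin(35°) = 2.64 * 0.573576 = 1.514241 m
Step 2 — theta_rad = 35 * pi/180 = 0.610865 rad
Step 3 — Area = 0.5 * 0.610865 * 1.514241 ≈ 0.46250 m·rad (5 s.f.)

0.46250 m·rad


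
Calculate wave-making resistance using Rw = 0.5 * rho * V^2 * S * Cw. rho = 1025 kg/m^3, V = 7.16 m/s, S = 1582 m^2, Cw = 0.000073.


Formula: Rw = 0.5 * rho * V^2 * S * Cw
Step 1 — V^2 = 7.16^2 = 51.2656
Step 2 — 0.5 * rho * V^2 = 0.5 * 1025 * 51.2656 = 26273.62
Step 3 — Rw = 26273.62 * 1582 * 0.000073 ≈ 3034.2 N (5 s.f.)

3034.2 N


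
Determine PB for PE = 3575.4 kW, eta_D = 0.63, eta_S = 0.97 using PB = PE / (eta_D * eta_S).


Formula: PB = PE / (eta_D * eta_S)
Step 1 — combined efficiency = eta_D * eta_S = 0.63 * 0.97 = 0.6111
Step 2 — PB = 3575.4 / 0.6111 ≈ 5850.8 kW (5 s.f.)

5850.8 kW


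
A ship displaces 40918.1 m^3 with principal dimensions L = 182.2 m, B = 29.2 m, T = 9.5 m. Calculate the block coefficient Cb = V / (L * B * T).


Formula: Cb = V / (L * B * T)
Step 1 — L * B * T = 182.2 * 29.2 * 9.5 = 50542.28 m^3
Step 2 — Cb = 40918.1 / 50542.28 ≈ 0.80958 (5 s.f.)

0.80958


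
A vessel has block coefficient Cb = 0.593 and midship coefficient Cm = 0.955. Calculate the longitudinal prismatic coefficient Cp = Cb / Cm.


Formula: Cp = Cb / Cm
Substituting: Cp = 0.593 / 0.955
Result: Cp ≈ 0.62094 (5 s.f.)

0.62094


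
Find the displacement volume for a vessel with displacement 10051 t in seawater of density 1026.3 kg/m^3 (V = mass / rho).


Formula: V = mass / rho
Step 1 — convert tonnes to kg: 10051 t * 1000 = 10051000 kg
Step 2 — V = 10051000 / 1026.3 ≈ 9793.4 m^3 (5 s.f.)

9793.4 m^3


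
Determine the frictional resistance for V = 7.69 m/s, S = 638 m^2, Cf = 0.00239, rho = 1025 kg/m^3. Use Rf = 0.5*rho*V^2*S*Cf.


Formula: Rf = 0.5 * rho * V^2 * S * Cf
Step 1 — V^2 = 7.69^2 = 59.1361
Step 2 — 0.5 * rho * V^2 = 0.5 * 1025 * 59.1361 = 30307.25125
Step 3 — Rf = 30307.25125 * 638 * 0.00239 ≈ 46213 N (5 s.f.)

46213 N


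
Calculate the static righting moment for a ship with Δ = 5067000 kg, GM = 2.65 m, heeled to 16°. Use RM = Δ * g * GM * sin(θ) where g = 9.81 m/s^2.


Formula: GZ = GM * sin(theta); RM = disp * g * GZ
Step 1 — GZ = 2.65 * sin(16°) = 2.65 * 0.275637 = 0.730438 m
Step 2 — RM = 5067000 * 9.81 * 0.730438 ≈ 36308000 N·m (5 s.f.)

36308000 N·m


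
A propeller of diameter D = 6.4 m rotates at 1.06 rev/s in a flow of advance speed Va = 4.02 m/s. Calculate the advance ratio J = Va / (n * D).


Formula: J = Va / (n * D)
Step 1 — n * D = 1.06 * 6.4 = 6.784
Step 2 — J = 4.02 / 6.784 ≈ 0.59257 (5 s.f.)

0.59257


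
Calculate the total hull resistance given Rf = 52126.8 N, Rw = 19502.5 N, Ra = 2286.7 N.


Formula: Rt = Rf + Rw + Ra
Substituting: Rt = 52126.8 + 19502.5 + 2286.7
Result: Rt = 73916.0 N

73916.0 N


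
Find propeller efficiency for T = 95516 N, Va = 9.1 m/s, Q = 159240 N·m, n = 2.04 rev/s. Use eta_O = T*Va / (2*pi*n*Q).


Formula: eta = T * Va / (2 * pi * n * Q)
Step 1 — numerator = T * Va = 95516 * 9.1 = 869195.6
Step 2 — 2 * pi * n = 2 * pi * 2.04 = 12.817698
Step 3 — denominator = 12.817698 * 159240 = 2041090.23
Step 4 — eta = 869195.6 / 2041090.23 ≈ 0.42585 (5 s.f.)

0.42585


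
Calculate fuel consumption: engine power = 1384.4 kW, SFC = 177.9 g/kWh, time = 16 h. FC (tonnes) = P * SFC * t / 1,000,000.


Formula: FC (tonnes) = P * SFC * t / 1,000,000
Step 1 — P * SFC * t = 1384.4 * 177.9 * 16 = 3940556.16 g
Step 2 — FC (tonnes) = 3940556.16 / 1,000,000 ≈ 3.9406 tonnes (5 s.f.)

3.9406 tonnes


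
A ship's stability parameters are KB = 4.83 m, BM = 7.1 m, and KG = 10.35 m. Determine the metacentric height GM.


Formula: GM = KB + BM - KG
Step 1 — KM = KB + BM = 4.83 + 7.1 = 11.93 m
Step 2 — GM = KM - KG = 11.93 - 10.35 = 1.58 m

1.58 m


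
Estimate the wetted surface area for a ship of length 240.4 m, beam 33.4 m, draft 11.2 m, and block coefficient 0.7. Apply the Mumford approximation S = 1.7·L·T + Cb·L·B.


Formula: S = 1.7*L*T + V/T with V = Cb*L*B*T, i.e. S = L * (1.7*T + Cb*B)
Step 1 — 1.7*T = 1.7 * 11.2 = 19.04 m
Step 2 — Cb*B = 0.7 * 33.4 = 23.38 m
Step 3 — 1.7*T + Cb*B = 19.04 + 23.38 = 42.42 m
Step 4 — S = 240.4 * 42.42 ≈ 10198 m^2 (5 s.f.)

10198 m^2


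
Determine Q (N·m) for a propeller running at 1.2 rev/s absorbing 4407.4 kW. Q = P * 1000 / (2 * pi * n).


Formula: Q = P_W / (2 * pi * n)
Step 1 — P_W = 4407.4 kW * 1000 = 4407400.0 W
Step 2 — 2 * pi * n = 2 * pi * 1.2 = 7.539822
Step 3 — Q = 4407400.0 / 7.539822 ≈ 584550 N·m (5 s.f.)

584550 N·m


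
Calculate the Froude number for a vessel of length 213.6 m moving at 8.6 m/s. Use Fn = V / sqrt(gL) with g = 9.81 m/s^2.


Formula: Fn = V / sqrt(g * L)
Step 1 — g * L = 9.81 * 213.6 = 2095.416
Step 2 — sqrt(g * L) = sqrt(2095.416) = 45.775714
Step 3 — Fn = 8.6 / 45.775714 ≈ 0.18787 (5 s.f.)

0.18787


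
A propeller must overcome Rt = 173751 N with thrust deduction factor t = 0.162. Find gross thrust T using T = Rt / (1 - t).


Formula: T = Rt / (1 - t)
Step 1 — (1 - t) = 1 - 0.162 = 0.838
Step 2 — T = 173751 / 0.838 ≈ 207340 N (5 s.f.)

207340 N


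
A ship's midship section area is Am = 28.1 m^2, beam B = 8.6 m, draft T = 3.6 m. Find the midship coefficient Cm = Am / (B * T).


Formula: Cm = Am / (B * T)
Step 1 — B * T = 8.6 * 3.6 = 30.96 m^2
Step 2 — Cm = 28.1 / 30.96 ≈ 0.90762 (5 s.f.)

0.90762


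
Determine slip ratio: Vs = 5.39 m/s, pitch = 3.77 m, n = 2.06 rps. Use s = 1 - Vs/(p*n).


Formula: s = 1 - Vs / (p * n)
Step 1 — p * n = 3.77 * 2.06 = 7.7662
Step 2 — Vs / (p*n) = 5.39 / 7.7662 = 0.694033 (6 d.p.)
Step 3 — s = 1 - 0.694033 = 0.305967

0.305967


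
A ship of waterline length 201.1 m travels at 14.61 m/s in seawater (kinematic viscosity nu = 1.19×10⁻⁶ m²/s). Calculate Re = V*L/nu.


Formula: Re = V * L / nu
Step 1 — V * L = 14.61 * 201.1 = 2938.071 m^2/s
Step 2 — Re = 2938.071 / 1.19e-6 = 2.47e+09

2.47e+09


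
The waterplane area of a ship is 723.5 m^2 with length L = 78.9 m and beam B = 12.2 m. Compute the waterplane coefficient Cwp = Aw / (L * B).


Formula: Cwp = Aw / (L * B)
Step 1 — L * B = 78.9 * 12.2 = 962.58 m^2
Step 2 — Cwp = 723.5 / 962.58 ≈ 0.75163 (5 s.f.)

0.75163


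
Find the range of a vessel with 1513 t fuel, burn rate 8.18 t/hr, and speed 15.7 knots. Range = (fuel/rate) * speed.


Formula: endurance = fuel / rate; range = endurance * speed
Step 1 — endurance = 1513 / 8.18 = 184.9633 hours
Step 2 — range = 184.9633 * 15.7 ≈ 2903.9 nautical miles (5 s.f.)

2903.9 NM


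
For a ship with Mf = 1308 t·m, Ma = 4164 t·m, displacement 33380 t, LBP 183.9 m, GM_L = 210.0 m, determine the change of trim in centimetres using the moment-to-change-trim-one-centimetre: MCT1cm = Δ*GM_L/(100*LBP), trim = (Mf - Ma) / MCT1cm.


Formula: net trimming moment = Mf - Ma; MCT1cm = Δ*GM_L/(100*LBP); trim = net moment / MCT1cm
Step 1 — net trimming moment = 1308 - 4164 = -2856 t·m
Step 2 — MCT1cm = 33380 * 210.0 / (100 * 183.9) = 381.1746 t·m/cm
Step 3 — trim = -2856 / 381.1746 ≈ -7.4926 cm (5 s.f.)

-7.4926 cm


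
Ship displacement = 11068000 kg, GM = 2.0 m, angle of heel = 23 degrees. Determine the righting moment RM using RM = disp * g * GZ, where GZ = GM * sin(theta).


Formula: GZ = GM * sin(theta); RM = disp * g * GZ
Step 1 — GZ = 2.0 * sin(23°) = 2.0 * 0.390731 = 0.781462 m
Step 2 — RM = 11068000 * 9.81 * 0.781462 ≈ 84849000 N·m (5 s.f.)

84849000 N·m


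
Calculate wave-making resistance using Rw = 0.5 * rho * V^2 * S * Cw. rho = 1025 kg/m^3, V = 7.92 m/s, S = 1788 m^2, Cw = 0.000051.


Formula: Rw = 0.5 * rho * V^2 * S * Cw
Step 1 — V^2 = 7.92^2 = 62.7264
Step 2 — 0.5 * rho * V^2 = 0.5 * 1025 * 62.7264 = 32147.28
Step 3 — Rw = 32147.28 * 1788 * 0.000051 ≈ 2931.4 N (5 s.f.)

2931.4 N


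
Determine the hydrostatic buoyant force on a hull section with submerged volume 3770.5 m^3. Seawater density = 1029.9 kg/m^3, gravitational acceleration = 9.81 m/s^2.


Formula: Fb = rho * g * V
Substituting: Fb = 1029.9 * 9.81 * 3770.5
Intermediate: 1029.9 * 9.81 = 10103.319
Result: Fb = 10103.319 * 3770.5 ≈ 38095000 N (5 s.f.)

38095000 N


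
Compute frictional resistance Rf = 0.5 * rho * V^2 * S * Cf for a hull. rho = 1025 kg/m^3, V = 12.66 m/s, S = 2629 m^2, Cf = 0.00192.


Formula: Rf = 0.5 * rho * V^2 * S * Cf
Step 1 — V^2 = 12.66^2 = 160.2756
Step 2 — 0.5 * rho * V^2 = 0.5 * 1025 * 160.2756 = 82141.245
Step 3 — Rf = 82141.245 * 2629 * 0.00192 ≈ 414620 N (5 s.f.)

414620 N


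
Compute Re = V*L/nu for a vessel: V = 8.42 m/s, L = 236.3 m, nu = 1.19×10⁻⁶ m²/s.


Formula: Re = V * L / nu
Step 1 — V * L = 8.42 * 236.3 = 1989.646 m^2/s
Step 2 — Re = 1989.646 / 1.19e-6 = 1.67e+09

1.67e+09


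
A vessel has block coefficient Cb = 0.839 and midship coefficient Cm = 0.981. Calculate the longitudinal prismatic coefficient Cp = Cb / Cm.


Formula: Cp = Cb / Cm
Substituting: Cp = 0.839 / 0.981
Result: Cp ≈ 0.85525 (5 s.f.)

0.85525


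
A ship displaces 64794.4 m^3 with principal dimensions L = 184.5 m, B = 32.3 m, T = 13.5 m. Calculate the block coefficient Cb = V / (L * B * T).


Formula: Cb = V / (L * B * T)
Step 1 — L * B * T = 184.5 * 32.3 * 13.5 = 80451.225 m^3
Step 2 — Cb = 64794.4 / 80451.225 ≈ 0.80539 (5 s.f.)

0.80539


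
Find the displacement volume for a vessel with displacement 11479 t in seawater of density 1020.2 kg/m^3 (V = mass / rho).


Formula: V = mass / rho
Step 1 — convert tonnes to kg: 11479 t * 1000 = 11479000 kg
Step 2 — V = 11479000 / 1020.2 ≈ 11252 m^3 (5 s.f.)

11252 m^3


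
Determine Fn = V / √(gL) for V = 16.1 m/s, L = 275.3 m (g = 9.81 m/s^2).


Formula: Fn = V / sqrt(g * L)
Step 1 — g * L = 9.81 * 275.3 = 2700.693
Step 2 — sqrt(g * L) = sqrt(2700.693) = 51.968192
Step 3 — Fn = 16.1 / 51.968192 ≈ 0.30980 (5 s.f.)

0.30980


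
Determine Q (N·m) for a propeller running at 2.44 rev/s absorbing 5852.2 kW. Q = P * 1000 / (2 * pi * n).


Formula: Q = P_W / (2 * pi * n)
Step 1 — P_W = 5852.2 kW * 1000 = 5852200.0 W
Step 2 — 2 * pi * n = 2 * pi * 2.44 = 15.330972
Step 3 — Q = 5852200.0 / 15.330972 ≈ 381720 N·m (5 s.f.)

381720 N·m


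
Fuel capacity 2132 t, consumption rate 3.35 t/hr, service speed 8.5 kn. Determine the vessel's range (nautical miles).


Formula: endurance = fuel / rate; range = endurance * speed
Step 1 — endurance = 2132 / 3.35 = 636.4179 hours
Step 2 — range = 636.4179 * 8.5 ≈ 5409.6 nautical miles (5 s.f.)

5409.6 NM


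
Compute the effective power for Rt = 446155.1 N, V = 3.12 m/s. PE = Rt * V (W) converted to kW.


Formula: PE = Rt * V / 1000 (kW)
Step 1 — PE (W) = 446155.1 * 3.12 = 1392003.912 W
Step 2 — PE (kW) = 1392003.912 / 1000 ≈ 1392.0 kW (5 s.f.)

1392.0 kW


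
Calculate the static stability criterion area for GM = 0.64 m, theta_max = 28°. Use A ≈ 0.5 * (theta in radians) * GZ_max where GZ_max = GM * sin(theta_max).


Formula: GZ_max = GM * sin(theta); Area = 0.5 * theta_rad * GZ_max
Step 1 — GZ_max = 0.64 * sin(28°) = 0.64 * 0.469472 = 0.300462 m
Step 2 — theta_rad = 28 * pi/180 = 0.488692 rad
Step 3 — Area = 0.5 * 0.488692 * 0.300462 ≈ 0.073417 m·rad (5 s.f.)

0.073417 m·rad


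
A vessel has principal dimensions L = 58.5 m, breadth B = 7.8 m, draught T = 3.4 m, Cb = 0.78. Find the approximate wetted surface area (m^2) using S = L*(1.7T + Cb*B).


Formula: S = 1.7*L*T + V/T with V = Cb*L*B*T, i.e. S = L * (1.7*T + Cb*B)
Step 1 — 1.7*T = 1.7 * 3.4 = 5.78 m
Step 2 — Cb*B = 0.78 * 7.8 = 6.084 m
Step 3 — 1.7*T + Cb*B = 5.78 + 6.084 = 11.864 m
Step 4 — S = 58.5 * 11.864 ≈ 694.04 m^2 (5 s.f.)

694.04 m^2


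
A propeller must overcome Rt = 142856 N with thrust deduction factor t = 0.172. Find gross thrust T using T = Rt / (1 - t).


Formula: T = Rt / (1 - t)
Step 1 — (1 - t) = 1 - 0.172 = 0.828
Step 2 — T = 142856 / 0.828 ≈ 172530 N (5 s.f.)

172530 N


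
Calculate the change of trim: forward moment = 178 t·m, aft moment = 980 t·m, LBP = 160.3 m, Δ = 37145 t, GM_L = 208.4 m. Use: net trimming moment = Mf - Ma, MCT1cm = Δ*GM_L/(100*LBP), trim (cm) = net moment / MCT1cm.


Formula: net trimming moment = Mf - Ma; MCT1cm = Δ*GM_L/(100*LBP); trim = net moment / MCT1cm
Step 1 — net trimming moment = 178 - 980 = -802 t·m
Step 2 — MCT1cm = 37145 * 208.4 / (100 * 160.3) = 482.9082 t·m/cm
Step 3 — trim = -802 / 482.9082 ≈ -1.6608 cm (5 s.f.)

-1.6608 cm


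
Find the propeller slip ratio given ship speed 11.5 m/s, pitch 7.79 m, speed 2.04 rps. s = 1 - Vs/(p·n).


Formula: s = 1 - Vs / (p * n)
Step 1 — p * n = 7.79 * 2.04 = 15.8916
Step 2 — Vs / (p*n) = 11.5 / 15.8916 = 0.723653 (6 d.p.)
Step 3 — s = 1 - 0.723653 = 0.276347

0.276347


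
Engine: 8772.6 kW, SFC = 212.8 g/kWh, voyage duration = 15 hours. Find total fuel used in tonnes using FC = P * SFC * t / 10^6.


Formula: FC (tonnes) = P * SFC * t / 1,000,000
Step 1 — P * SFC * t = 8772.6 * 212.8 * 15 = 28002139.2 g
Step 2 — FC (tonnes) = 28002139.2 / 1,000,000 ≈ 28.002 tonnes (5 s.f.)

28.002 tonnes


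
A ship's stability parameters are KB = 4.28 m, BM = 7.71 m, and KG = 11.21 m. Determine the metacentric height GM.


Formula: GM = KB + BM - KG
Step 1 — KM = KB + BM = 4.28 + 7.71 = 11.99 m
Step 2 — GM = KM - KG = 11.99 - 11.21 = 0.78 m

0.78 m


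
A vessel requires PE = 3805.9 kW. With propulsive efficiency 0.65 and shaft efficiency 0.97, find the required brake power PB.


Formula: PB = PE / (eta_D * eta_S)
Step 1 — combined efficiency = eta_D * eta_S = 0.65 * 0.97 = 0.6305
Step 2 — PB = 3805.9 / 0.6305 ≈ 6036.3 kW (5 s.f.)

6036.3 kW


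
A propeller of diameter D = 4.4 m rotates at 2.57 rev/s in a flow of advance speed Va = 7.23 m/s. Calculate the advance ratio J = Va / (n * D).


Formula: J = Va / (n * D)
Step 1 — n * D = 2.57 * 4.4 = 11.308
Step 2 — J = 7.23 / 11.308 ≈ 0.63937 (5 s.f.)

0.63937


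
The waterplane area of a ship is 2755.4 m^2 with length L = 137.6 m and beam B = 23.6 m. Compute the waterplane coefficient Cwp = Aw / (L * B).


Formula: Cwp = Aw / (L * B)
Step 1 — L * B = 137.6 * 23.6 = 3247.36 m^2
Step 2 — Cwp = 2755.4 / 3247.36 ≈ 0.84850 (5 s.f.)

0.84850


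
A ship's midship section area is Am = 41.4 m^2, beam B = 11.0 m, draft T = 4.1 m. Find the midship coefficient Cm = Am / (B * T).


Formula: Cm = Am / (B * T)
Step 1 — B * T = 11.0 * 4.1 = 45.1 m^2
Step 2 — Cm = 41.4 / 45.1 ≈ 0.91796 (5 s.f.)

0.91796


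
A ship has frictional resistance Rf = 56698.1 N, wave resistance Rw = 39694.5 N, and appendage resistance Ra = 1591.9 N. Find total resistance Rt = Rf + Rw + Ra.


Formula: Rt = Rf + Rw + Ra
Substituting: Rt = 56698.1 + 39694.5 + 1591.9
Result: Rt = 97984.5 N

97984.5 N


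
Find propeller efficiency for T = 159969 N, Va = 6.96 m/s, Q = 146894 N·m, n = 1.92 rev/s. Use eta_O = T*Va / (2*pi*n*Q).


Formula: eta = T * Va / (2 * pi * n * Q)
Step 1 — numerator = T * Va = 159969 * 6.96 = 1113384.24
Step 2 — 2 * pi * n = 2 * pi * 1.92 = 12.063716
Step 3 — denominator = 12.063716 * 146894 = 1772087.5
Step 4 — eta = 1113384.24 / 1772087.5 ≈ 0.62829 (5 s.f.)

0.62829


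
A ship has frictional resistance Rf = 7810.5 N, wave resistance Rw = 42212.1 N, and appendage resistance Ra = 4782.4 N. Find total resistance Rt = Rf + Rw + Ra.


Formula: Rt = Rf + Rw + Ra
Substituting: Rt = 7810.5 + 42212.1 + 4782.4
Result: Rt = 54805.0 N

54805.0 N


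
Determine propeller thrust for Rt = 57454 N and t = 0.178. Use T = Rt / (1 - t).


Formula: T = Rt / (1 - t)
Step 1 — (1 - t) = 1 - 0.178 = 0.822
Step 2 — T = 57454 / 0.822 ≈ 69895 N (5 s.f.)

69895 N


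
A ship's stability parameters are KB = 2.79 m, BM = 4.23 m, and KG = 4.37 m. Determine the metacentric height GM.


Formula: GM = KB + BM - KG
Step 1 — KM = KB + BM = 2.79 + 4.23 = 7.02 m
Step 2 — GM = KM - KG = 7.02 - 4.37 = 2.65 m

2.65 m


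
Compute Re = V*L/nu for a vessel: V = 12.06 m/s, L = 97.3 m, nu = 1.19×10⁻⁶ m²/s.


Formula: Re = V * L / nu
Step 1 — V * L = 12.06 * 97.3 = 1173.438 m^2/s
Step 2 — Re = 1173.438 / 1.19e-6 = 9.86e+08

9.86e+08


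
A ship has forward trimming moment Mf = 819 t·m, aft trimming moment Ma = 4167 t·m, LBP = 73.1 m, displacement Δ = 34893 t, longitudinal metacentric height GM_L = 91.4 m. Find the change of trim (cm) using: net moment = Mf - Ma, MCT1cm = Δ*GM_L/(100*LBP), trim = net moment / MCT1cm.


Formula: net trimming moment = Mf - Ma; MCT1cm = Δ*GM_L/(100*LBP); trim = net moment / MCT1cm
Step 1 — net trimming moment = 819 - 4167 = -3348 t·m
Step 2 — MCT1cm = 34893 * 91.4 / (100 * 73.1) = 436.2818 t·m/cm
Step 3 — trim = -3348 / 436.2818 ≈ -7.6739 cm (5 s.f.)

-7.6739 cm


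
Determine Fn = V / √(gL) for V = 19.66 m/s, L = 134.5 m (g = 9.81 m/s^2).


Formula: Fn = V / sqrt(g * L)
Step 1 — g * L = 9.81 * 134.5 = 1319.445
Step 2 — sqrt(g * L) = sqrt(1319.445) = 36.324166
Step 3 — Fn = 19.66 / 36.324166 ≈ 0.54124 (5 s.f.)

0.54124


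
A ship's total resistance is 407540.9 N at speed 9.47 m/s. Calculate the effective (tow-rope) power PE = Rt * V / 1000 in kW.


Formula: PE = Rt * V / 1000 (kW)
Step 1 — PE (W) = 407540.9 * 9.47 = 3859412.323 W
Step 2 — PE (kW) = 3859412.323 / 1000 ≈ 3859.4 kW (5 s.f.)

3859.4 kW


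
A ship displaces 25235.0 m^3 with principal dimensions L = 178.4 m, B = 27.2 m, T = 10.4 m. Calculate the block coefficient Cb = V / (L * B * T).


Formula: Cb = V / (L * B * T)
Step 1 — L * B * T = 178.4 * 27.2 * 10.4 = 50465.792 m^3
Step 2 — Cb = 25235.0 / 50465.792 ≈ 0.50004 (5 s.f.)

0.50004


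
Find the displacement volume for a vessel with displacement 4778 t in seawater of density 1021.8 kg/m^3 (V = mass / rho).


Formula: V = mass / rho
Step 1 — convert tonnes to kg: 4778 t * 1000 = 4778000 kg
Step 2 — V = 4778000 / 1021.8 ≈ 4676.1 m^3 (5 s.f.)

4676.1 m^3


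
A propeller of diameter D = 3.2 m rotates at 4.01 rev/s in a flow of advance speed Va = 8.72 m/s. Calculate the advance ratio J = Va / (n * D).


Formula: J = Va / (n * D)
Step 1 — n * D = 4.01 * 3.2 = 12.832
Step 2 — J = 8.72 / 12.832 ≈ 0.67955 (5 s.f.)

0.67955


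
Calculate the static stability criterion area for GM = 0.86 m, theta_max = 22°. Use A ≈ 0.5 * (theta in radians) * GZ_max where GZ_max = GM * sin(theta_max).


Formula: GZ_max = GM * sin(theta); Area = 0.5 * theta_rad * GZ_max
Step 1 — GZ_max = 0.86 * sin(22°) = 0.86 * 0.374607 = 0.322162 m
Step 2 — theta_rad = 22 * pi/180 = 0.383972 rad
Step 3 — Area = 0.5 * 0.383972 * 0.322162 ≈ 0.061851 m·rad (5 s.f.)

0.061851 m·rad


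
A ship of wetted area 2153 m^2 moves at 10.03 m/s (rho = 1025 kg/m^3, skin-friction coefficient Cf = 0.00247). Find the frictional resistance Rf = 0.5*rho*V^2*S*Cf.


Formula: Rf = 0.5 * rho * V^2 * S * Cf
Step 1 — V^2 = 10.03^2 = 100.6009
Step 2 — 0.5 * rho * V^2 = 0.5 * 1025 * 100.6009 = 51557.96125
Step 3 — Rf = 51557.96125 * 2153 * 0.00247 ≈ 274180 N (5 s.f.)

274180 N


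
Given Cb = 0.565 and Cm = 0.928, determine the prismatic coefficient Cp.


Formula: Cp = Cb / Cm
Substituting: Cp = 0.565 / 0.928
Result: Cp ≈ 0.60884 (5 s.f.)

0.60884


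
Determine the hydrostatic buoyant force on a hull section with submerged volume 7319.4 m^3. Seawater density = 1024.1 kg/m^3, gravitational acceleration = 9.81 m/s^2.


Formula: Fb = rho * g * V
Substituting: Fb = 1024.1 * 9.81 * 7319.4
Intermediate: 1024.1 * 9.81 = 10046.421
Result: Fb = 10046.421 * 7319.4 ≈ 73534000 N (5 s.f.)

73534000 N


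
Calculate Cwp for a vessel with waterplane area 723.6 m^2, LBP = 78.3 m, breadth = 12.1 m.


Formula: Cwp = Aw / (L * B)
Step 1 — L * B = 78.3 * 12.1 = 947.43 m^2
Step 2 — Cwp = 723.6 / 947.43 ≈ 0.76375 (5 s.f.)

0.76375


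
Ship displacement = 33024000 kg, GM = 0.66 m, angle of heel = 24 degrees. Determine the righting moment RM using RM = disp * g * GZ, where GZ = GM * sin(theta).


Formula: GZ = GM * sin(theta); RM = disp * g * GZ
Step 1 — GZ = 0.66 * sin(24°) = 0.66 * 0.406737 = 0.268446 m
Step 2 — RM = 33024000 * 9.81 * 0.268446 ≈ 86967000 N·m (5 s.f.)

86967000 N·m


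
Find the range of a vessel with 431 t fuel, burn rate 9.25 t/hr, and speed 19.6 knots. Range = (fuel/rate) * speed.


Formula: endurance = fuel / rate; range = endurance * speed
Step 1 — endurance = 431 / 9.25 = 46.5946 hours
Step 2 — range = 46.5946 * 19.6 ≈ 913.25 nautical miles (5 s.f.)

913.25 NM


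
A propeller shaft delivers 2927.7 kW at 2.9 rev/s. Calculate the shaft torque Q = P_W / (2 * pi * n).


Formula: Q = P_W / (2 * pi * n)
Step 1 — P_W = 2927.7 kW * 1000 = 2927700.0 W
Step 2 — 2 * pi * n = 2 * pi * 2.9 = 18.221237
Step 3 — Q = 2927700.0 / 18.221237 ≈ 160680 N·m (5 s.f.)

160680 N·m
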